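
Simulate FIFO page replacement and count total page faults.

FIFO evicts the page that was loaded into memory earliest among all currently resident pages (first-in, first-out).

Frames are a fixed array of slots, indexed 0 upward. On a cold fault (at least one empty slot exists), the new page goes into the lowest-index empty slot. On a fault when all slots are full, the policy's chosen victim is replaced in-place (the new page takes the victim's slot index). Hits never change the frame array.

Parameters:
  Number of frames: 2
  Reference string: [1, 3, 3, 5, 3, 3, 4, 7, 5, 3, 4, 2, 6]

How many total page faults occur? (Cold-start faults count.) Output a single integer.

Step 0: ref 1 → FAULT, frames=[1,-]
Step 1: ref 3 → FAULT, frames=[1,3]
Step 2: ref 3 → HIT, frames=[1,3]
Step 3: ref 5 → FAULT (evict 1), frames=[5,3]
Step 4: ref 3 → HIT, frames=[5,3]
Step 5: ref 3 → HIT, frames=[5,3]
Step 6: ref 4 → FAULT (evict 3), frames=[5,4]
Step 7: ref 7 → FAULT (evict 5), frames=[7,4]
Step 8: ref 5 → FAULT (evict 4), frames=[7,5]
Step 9: ref 3 → FAULT (evict 7), frames=[3,5]
Step 10: ref 4 → FAULT (evict 5), frames=[3,4]
Step 11: ref 2 → FAULT (evict 3), frames=[2,4]
Step 12: ref 6 → FAULT (evict 4), frames=[2,6]
Total faults: 10

Answer: 10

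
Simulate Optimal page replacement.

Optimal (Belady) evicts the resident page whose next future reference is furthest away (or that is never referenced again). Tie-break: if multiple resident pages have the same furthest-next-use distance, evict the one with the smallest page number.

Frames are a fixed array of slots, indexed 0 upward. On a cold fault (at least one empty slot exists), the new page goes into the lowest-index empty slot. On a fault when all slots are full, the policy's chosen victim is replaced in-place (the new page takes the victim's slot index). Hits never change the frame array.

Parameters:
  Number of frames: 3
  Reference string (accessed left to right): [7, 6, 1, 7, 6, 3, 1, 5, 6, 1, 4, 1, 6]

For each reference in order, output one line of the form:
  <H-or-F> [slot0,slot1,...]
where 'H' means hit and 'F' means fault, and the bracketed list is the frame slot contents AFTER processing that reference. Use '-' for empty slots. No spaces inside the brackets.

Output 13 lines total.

F [7,-,-]
F [7,6,-]
F [7,6,1]
H [7,6,1]
H [7,6,1]
F [3,6,1]
H [3,6,1]
F [5,6,1]
H [5,6,1]
H [5,6,1]
F [4,6,1]
H [4,6,1]
H [4,6,1]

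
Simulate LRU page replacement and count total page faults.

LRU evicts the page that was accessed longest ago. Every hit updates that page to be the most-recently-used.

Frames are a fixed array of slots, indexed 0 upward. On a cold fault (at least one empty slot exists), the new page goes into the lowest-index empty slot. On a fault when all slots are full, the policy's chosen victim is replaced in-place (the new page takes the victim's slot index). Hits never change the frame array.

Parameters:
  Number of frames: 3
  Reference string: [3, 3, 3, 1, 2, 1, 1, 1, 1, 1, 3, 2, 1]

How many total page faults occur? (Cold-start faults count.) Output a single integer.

Step 0: ref 3 → FAULT, frames=[3,-,-]
Step 1: ref 3 → HIT, frames=[3,-,-]
Step 2: ref 3 → HIT, frames=[3,-,-]
Step 3: ref 1 → FAULT, frames=[3,1,-]
Step 4: ref 2 → FAULT, frames=[3,1,2]
Step 5: ref 1 → HIT, frames=[3,1,2]
Step 6: ref 1 → HIT, frames=[3,1,2]
Step 7: ref 1 → HIT, frames=[3,1,2]
Step 8: ref 1 → HIT, frames=[3,1,2]
Step 9: ref 1 → HIT, frames=[3,1,2]
Step 10: ref 3 → HIT, frames=[3,1,2]
Step 11: ref 2 → HIT, frames=[3,1,2]
Step 12: ref 1 → HIT, frames=[3,1,2]
Total faults: 3

Answer: 3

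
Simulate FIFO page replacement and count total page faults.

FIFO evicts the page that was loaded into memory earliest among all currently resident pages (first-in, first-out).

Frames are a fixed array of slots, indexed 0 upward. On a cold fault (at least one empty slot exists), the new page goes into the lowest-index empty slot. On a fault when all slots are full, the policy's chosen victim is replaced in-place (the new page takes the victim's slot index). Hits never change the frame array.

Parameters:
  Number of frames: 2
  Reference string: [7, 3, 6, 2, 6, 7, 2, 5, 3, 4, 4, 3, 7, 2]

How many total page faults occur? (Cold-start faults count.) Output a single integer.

Step 0: ref 7 → FAULT, frames=[7,-]
Step 1: ref 3 → FAULT, frames=[7,3]
Step 2: ref 6 → FAULT (evict 7), frames=[6,3]
Step 3: ref 2 → FAULT (evict 3), frames=[6,2]
Step 4: ref 6 → HIT, frames=[6,2]
Step 5: ref 7 → FAULT (evict 6), frames=[7,2]
Step 6: ref 2 → HIT, frames=[7,2]
Step 7: ref 5 → FAULT (evict 2), frames=[7,5]
Step 8: ref 3 → FAULT (evict 7), frames=[3,5]
Step 9: ref 4 → FAULT (evict 5), frames=[3,4]
Step 10: ref 4 → HIT, frames=[3,4]
Step 11: ref 3 → HIT, frames=[3,4]
Step 12: ref 7 → FAULT (evict 3), frames=[7,4]
Step 13: ref 2 → FAULT (evict 4), frames=[7,2]
Total faults: 10

Answer: 10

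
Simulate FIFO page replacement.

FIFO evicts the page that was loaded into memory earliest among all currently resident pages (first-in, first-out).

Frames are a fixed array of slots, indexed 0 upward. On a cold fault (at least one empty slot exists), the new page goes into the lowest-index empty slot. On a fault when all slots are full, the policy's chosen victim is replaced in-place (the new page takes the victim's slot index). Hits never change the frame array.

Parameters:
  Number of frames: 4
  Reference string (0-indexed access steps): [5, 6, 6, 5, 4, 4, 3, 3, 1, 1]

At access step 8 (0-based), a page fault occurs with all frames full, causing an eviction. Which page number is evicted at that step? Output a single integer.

Answer: 5

Derivation:
Step 0: ref 5 -> FAULT, frames=[5,-,-,-]
Step 1: ref 6 -> FAULT, frames=[5,6,-,-]
Step 2: ref 6 -> HIT, frames=[5,6,-,-]
Step 3: ref 5 -> HIT, frames=[5,6,-,-]
Step 4: ref 4 -> FAULT, frames=[5,6,4,-]
Step 5: ref 4 -> HIT, frames=[5,6,4,-]
Step 6: ref 3 -> FAULT, frames=[5,6,4,3]
Step 7: ref 3 -> HIT, frames=[5,6,4,3]
Step 8: ref 1 -> FAULT, evict 5, frames=[1,6,4,3]
At step 8: evicted page 5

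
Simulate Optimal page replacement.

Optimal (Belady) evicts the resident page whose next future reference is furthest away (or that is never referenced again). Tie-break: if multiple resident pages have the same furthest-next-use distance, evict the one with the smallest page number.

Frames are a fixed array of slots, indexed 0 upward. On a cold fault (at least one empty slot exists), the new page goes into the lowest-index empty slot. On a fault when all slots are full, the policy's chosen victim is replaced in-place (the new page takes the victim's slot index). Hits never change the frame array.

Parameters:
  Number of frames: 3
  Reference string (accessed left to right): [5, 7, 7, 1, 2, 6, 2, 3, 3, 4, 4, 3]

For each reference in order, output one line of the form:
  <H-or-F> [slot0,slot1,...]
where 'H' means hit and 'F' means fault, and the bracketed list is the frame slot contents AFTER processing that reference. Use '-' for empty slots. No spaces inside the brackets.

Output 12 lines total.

F [5,-,-]
F [5,7,-]
H [5,7,-]
F [5,7,1]
F [5,7,2]
F [6,7,2]
H [6,7,2]
F [6,7,3]
H [6,7,3]
F [4,7,3]
H [4,7,3]
H [4,7,3]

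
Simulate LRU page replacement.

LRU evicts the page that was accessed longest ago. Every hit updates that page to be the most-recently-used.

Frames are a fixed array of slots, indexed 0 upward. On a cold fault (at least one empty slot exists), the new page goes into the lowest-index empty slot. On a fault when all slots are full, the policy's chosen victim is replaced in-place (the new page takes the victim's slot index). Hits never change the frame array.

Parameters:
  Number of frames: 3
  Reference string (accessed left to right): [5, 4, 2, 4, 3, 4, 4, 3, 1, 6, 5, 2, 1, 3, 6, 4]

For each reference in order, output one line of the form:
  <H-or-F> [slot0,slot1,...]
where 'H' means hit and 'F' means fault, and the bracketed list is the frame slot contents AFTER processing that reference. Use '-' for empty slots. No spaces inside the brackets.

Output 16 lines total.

F [5,-,-]
F [5,4,-]
F [5,4,2]
H [5,4,2]
F [3,4,2]
H [3,4,2]
H [3,4,2]
H [3,4,2]
F [3,4,1]
F [3,6,1]
F [5,6,1]
F [5,6,2]
F [5,1,2]
F [3,1,2]
F [3,1,6]
F [3,4,6]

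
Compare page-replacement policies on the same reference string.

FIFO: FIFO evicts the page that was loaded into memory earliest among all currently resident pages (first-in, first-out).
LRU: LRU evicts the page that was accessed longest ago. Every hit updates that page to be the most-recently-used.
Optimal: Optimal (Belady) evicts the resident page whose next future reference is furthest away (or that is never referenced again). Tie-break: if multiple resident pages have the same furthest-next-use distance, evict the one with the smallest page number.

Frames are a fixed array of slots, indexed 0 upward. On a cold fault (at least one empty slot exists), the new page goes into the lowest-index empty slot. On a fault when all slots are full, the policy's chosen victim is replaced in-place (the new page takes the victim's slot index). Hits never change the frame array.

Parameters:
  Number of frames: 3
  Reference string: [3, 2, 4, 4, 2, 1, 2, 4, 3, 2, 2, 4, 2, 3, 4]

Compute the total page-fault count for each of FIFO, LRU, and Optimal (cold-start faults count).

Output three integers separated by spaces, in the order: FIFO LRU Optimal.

--- FIFO ---
  step 0: ref 3 -> FAULT, frames=[3,-,-] (faults so far: 1)
  step 1: ref 2 -> FAULT, frames=[3,2,-] (faults so far: 2)
  step 2: ref 4 -> FAULT, frames=[3,2,4] (faults so far: 3)
  step 3: ref 4 -> HIT, frames=[3,2,4] (faults so far: 3)
  step 4: ref 2 -> HIT, frames=[3,2,4] (faults so far: 3)
  step 5: ref 1 -> FAULT, evict 3, frames=[1,2,4] (faults so far: 4)
  step 6: ref 2 -> HIT, frames=[1,2,4] (faults so far: 4)
  step 7: ref 4 -> HIT, frames=[1,2,4] (faults so far: 4)
  step 8: ref 3 -> FAULT, evict 2, frames=[1,3,4] (faults so far: 5)
  step 9: ref 2 -> FAULT, evict 4, frames=[1,3,2] (faults so far: 6)
  step 10: ref 2 -> HIT, frames=[1,3,2] (faults so far: 6)
  step 11: ref 4 -> FAULT, evict 1, frames=[4,3,2] (faults so far: 7)
  step 12: ref 2 -> HIT, frames=[4,3,2] (faults so far: 7)
  step 13: ref 3 -> HIT, frames=[4,3,2] (faults so far: 7)
  step 14: ref 4 -> HIT, frames=[4,3,2] (faults so far: 7)
  FIFO total faults: 7
--- LRU ---
  step 0: ref 3 -> FAULT, frames=[3,-,-] (faults so far: 1)
  step 1: ref 2 -> FAULT, frames=[3,2,-] (faults so far: 2)
  step 2: ref 4 -> FAULT, frames=[3,2,4] (faults so far: 3)
  step 3: ref 4 -> HIT, frames=[3,2,4] (faults so far: 3)
  step 4: ref 2 -> HIT, frames=[3,2,4] (faults so far: 3)
  step 5: ref 1 -> FAULT, evict 3, frames=[1,2,4] (faults so far: 4)
  step 6: ref 2 -> HIT, frames=[1,2,4] (faults so far: 4)
  step 7: ref 4 -> HIT, frames=[1,2,4] (faults so far: 4)
  step 8: ref 3 -> FAULT, evict 1, frames=[3,2,4] (faults so far: 5)
  step 9: ref 2 -> HIT, frames=[3,2,4] (faults so far: 5)
  step 10: ref 2 -> HIT, frames=[3,2,4] (faults so far: 5)
  step 11: ref 4 -> HIT, frames=[3,2,4] (faults so far: 5)
  step 12: ref 2 -> HIT, frames=[3,2,4] (faults so far: 5)
  step 13: ref 3 -> HIT, frames=[3,2,4] (faults so far: 5)
  step 14: ref 4 -> HIT, frames=[3,2,4] (faults so far: 5)
  LRU total faults: 5
--- Optimal ---
  step 0: ref 3 -> FAULT, frames=[3,-,-] (faults so far: 1)
  step 1: ref 2 -> FAULT, frames=[3,2,-] (faults so far: 2)
  step 2: ref 4 -> FAULT, frames=[3,2,4] (faults so far: 3)
  step 3: ref 4 -> HIT, frames=[3,2,4] (faults so far: 3)
  step 4: ref 2 -> HIT, frames=[3,2,4] (faults so far: 3)
  step 5: ref 1 -> FAULT, evict 3, frames=[1,2,4] (faults so far: 4)
  step 6: ref 2 -> HIT, frames=[1,2,4] (faults so far: 4)
  step 7: ref 4 -> HIT, frames=[1,2,4] (faults so far: 4)
  step 8: ref 3 -> FAULT, evict 1, frames=[3,2,4] (faults so far: 5)
  step 9: ref 2 -> HIT, frames=[3,2,4] (faults so far: 5)
  step 10: ref 2 -> HIT, frames=[3,2,4] (faults so far: 5)
  step 11: ref 4 -> HIT, frames=[3,2,4] (faults so far: 5)
  step 12: ref 2 -> HIT, frames=[3,2,4] (faults so far: 5)
  step 13: ref 3 -> HIT, frames=[3,2,4] (faults so far: 5)
  step 14: ref 4 -> HIT, frames=[3,2,4] (faults so far: 5)
  Optimal total faults: 5

Answer: 7 5 5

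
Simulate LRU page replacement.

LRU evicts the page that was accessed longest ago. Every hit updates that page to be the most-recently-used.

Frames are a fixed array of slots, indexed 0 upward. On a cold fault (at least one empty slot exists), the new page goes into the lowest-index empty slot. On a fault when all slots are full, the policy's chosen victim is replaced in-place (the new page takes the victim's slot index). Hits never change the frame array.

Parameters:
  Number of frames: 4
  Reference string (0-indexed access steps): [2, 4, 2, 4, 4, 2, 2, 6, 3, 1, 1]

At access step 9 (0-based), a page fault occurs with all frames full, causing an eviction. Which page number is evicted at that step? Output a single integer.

Answer: 4

Derivation:
Step 0: ref 2 -> FAULT, frames=[2,-,-,-]
Step 1: ref 4 -> FAULT, frames=[2,4,-,-]
Step 2: ref 2 -> HIT, frames=[2,4,-,-]
Step 3: ref 4 -> HIT, frames=[2,4,-,-]
Step 4: ref 4 -> HIT, frames=[2,4,-,-]
Step 5: ref 2 -> HIT, frames=[2,4,-,-]
Step 6: ref 2 -> HIT, frames=[2,4,-,-]
Step 7: ref 6 -> FAULT, frames=[2,4,6,-]
Step 8: ref 3 -> FAULT, frames=[2,4,6,3]
Step 9: ref 1 -> FAULT, evict 4, frames=[2,1,6,3]
At step 9: evicted page 4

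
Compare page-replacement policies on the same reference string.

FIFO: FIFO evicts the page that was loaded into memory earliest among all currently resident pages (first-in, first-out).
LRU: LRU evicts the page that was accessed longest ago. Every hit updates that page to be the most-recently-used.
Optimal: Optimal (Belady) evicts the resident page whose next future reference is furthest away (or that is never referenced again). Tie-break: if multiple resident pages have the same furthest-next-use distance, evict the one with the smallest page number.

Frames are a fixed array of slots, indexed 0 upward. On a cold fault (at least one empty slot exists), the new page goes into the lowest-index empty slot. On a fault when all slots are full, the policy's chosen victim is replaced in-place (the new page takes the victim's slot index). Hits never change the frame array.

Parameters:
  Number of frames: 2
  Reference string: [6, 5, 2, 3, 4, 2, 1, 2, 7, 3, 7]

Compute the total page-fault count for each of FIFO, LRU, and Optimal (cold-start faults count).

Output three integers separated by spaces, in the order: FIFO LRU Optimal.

Answer: 9 9 8

Derivation:
--- FIFO ---
  step 0: ref 6 -> FAULT, frames=[6,-] (faults so far: 1)
  step 1: ref 5 -> FAULT, frames=[6,5] (faults so far: 2)
  step 2: ref 2 -> FAULT, evict 6, frames=[2,5] (faults so far: 3)
  step 3: ref 3 -> FAULT, evict 5, frames=[2,3] (faults so far: 4)
  step 4: ref 4 -> FAULT, evict 2, frames=[4,3] (faults so far: 5)
  step 5: ref 2 -> FAULT, evict 3, frames=[4,2] (faults so far: 6)
  step 6: ref 1 -> FAULT, evict 4, frames=[1,2] (faults so far: 7)
  step 7: ref 2 -> HIT, frames=[1,2] (faults so far: 7)
  step 8: ref 7 -> FAULT, evict 2, frames=[1,7] (faults so far: 8)
  step 9: ref 3 -> FAULT, evict 1, frames=[3,7] (faults so far: 9)
  step 10: ref 7 -> HIT, frames=[3,7] (faults so far: 9)
  FIFO total faults: 9
--- LRU ---
  step 0: ref 6 -> FAULT, frames=[6,-] (faults so far: 1)
  step 1: ref 5 -> FAULT, frames=[6,5] (faults so far: 2)
  step 2: ref 2 -> FAULT, evict 6, frames=[2,5] (faults so far: 3)
  step 3: ref 3 -> FAULT, evict 5, frames=[2,3] (faults so far: 4)
  step 4: ref 4 -> FAULT, evict 2, frames=[4,3] (faults so far: 5)
  step 5: ref 2 -> FAULT, evict 3, frames=[4,2] (faults so far: 6)
  step 6: ref 1 -> FAULT, evict 4, frames=[1,2] (faults so far: 7)
  step 7: ref 2 -> HIT, frames=[1,2] (faults so far: 7)
  step 8: ref 7 -> FAULT, evict 1, frames=[7,2] (faults so far: 8)
  step 9: ref 3 -> FAULT, evict 2, frames=[7,3] (faults so far: 9)
  step 10: ref 7 -> HIT, frames=[7,3] (faults so far: 9)
  LRU total faults: 9
--- Optimal ---
  step 0: ref 6 -> FAULT, frames=[6,-] (faults so far: 1)
  step 1: ref 5 -> FAULT, frames=[6,5] (faults so far: 2)
  step 2: ref 2 -> FAULT, evict 5, frames=[6,2] (faults so far: 3)
  step 3: ref 3 -> FAULT, evict 6, frames=[3,2] (faults so far: 4)
  step 4: ref 4 -> FAULT, evict 3, frames=[4,2] (faults so far: 5)
  step 5: ref 2 -> HIT, frames=[4,2] (faults so far: 5)
  step 6: ref 1 -> FAULT, evict 4, frames=[1,2] (faults so far: 6)
  step 7: ref 2 -> HIT, frames=[1,2] (faults so far: 6)
  step 8: ref 7 -> FAULT, evict 1, frames=[7,2] (faults so far: 7)
  step 9: ref 3 -> FAULT, evict 2, frames=[7,3] (faults so far: 8)
  step 10: ref 7 -> HIT, frames=[7,3] (faults so far: 8)
  Optimal total faults: 8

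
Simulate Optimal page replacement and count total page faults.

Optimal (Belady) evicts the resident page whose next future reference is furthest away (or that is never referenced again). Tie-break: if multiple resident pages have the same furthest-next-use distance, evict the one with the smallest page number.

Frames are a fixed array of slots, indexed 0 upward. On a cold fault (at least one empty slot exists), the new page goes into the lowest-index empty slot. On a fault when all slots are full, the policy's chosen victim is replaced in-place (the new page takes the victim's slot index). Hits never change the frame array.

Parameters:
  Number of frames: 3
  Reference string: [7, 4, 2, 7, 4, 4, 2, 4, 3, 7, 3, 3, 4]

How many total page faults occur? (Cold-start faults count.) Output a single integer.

Step 0: ref 7 → FAULT, frames=[7,-,-]
Step 1: ref 4 → FAULT, frames=[7,4,-]
Step 2: ref 2 → FAULT, frames=[7,4,2]
Step 3: ref 7 → HIT, frames=[7,4,2]
Step 4: ref 4 → HIT, frames=[7,4,2]
Step 5: ref 4 → HIT, frames=[7,4,2]
Step 6: ref 2 → HIT, frames=[7,4,2]
Step 7: ref 4 → HIT, frames=[7,4,2]
Step 8: ref 3 → FAULT (evict 2), frames=[7,4,3]
Step 9: ref 7 → HIT, frames=[7,4,3]
Step 10: ref 3 → HIT, frames=[7,4,3]
Step 11: ref 3 → HIT, frames=[7,4,3]
Step 12: ref 4 → HIT, frames=[7,4,3]
Total faults: 4

Answer: 4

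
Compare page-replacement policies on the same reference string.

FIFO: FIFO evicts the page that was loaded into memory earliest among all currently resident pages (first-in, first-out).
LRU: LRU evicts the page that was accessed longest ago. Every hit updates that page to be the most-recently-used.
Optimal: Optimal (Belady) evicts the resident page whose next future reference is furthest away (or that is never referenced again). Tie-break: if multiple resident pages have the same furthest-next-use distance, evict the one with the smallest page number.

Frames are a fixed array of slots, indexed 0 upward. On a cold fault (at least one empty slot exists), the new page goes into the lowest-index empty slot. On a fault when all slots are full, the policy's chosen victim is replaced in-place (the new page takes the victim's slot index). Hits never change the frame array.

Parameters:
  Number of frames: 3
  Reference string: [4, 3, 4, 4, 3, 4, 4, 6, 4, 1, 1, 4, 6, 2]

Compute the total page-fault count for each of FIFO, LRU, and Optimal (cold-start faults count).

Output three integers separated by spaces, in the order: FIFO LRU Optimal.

Answer: 6 5 5

Derivation:
--- FIFO ---
  step 0: ref 4 -> FAULT, frames=[4,-,-] (faults so far: 1)
  step 1: ref 3 -> FAULT, frames=[4,3,-] (faults so far: 2)
  step 2: ref 4 -> HIT, frames=[4,3,-] (faults so far: 2)
  step 3: ref 4 -> HIT, frames=[4,3,-] (faults so far: 2)
  step 4: ref 3 -> HIT, frames=[4,3,-] (faults so far: 2)
  step 5: ref 4 -> HIT, frames=[4,3,-] (faults so far: 2)
  step 6: ref 4 -> HIT, frames=[4,3,-] (faults so far: 2)
  step 7: ref 6 -> FAULT, frames=[4,3,6] (faults so far: 3)
  step 8: ref 4 -> HIT, frames=[4,3,6] (faults so far: 3)
  step 9: ref 1 -> FAULT, evict 4, frames=[1,3,6] (faults so far: 4)
  step 10: ref 1 -> HIT, frames=[1,3,6] (faults so far: 4)
  step 11: ref 4 -> FAULT, evict 3, frames=[1,4,6] (faults so far: 5)
  step 12: ref 6 -> HIT, frames=[1,4,6] (faults so far: 5)
  step 13: ref 2 -> FAULT, evict 6, frames=[1,4,2] (faults so far: 6)
  FIFO total faults: 6
--- LRU ---
  step 0: ref 4 -> FAULT, frames=[4,-,-] (faults so far: 1)
  step 1: ref 3 -> FAULT, frames=[4,3,-] (faults so far: 2)
  step 2: ref 4 -> HIT, frames=[4,3,-] (faults so far: 2)
  step 3: ref 4 -> HIT, frames=[4,3,-] (faults so far: 2)
  step 4: ref 3 -> HIT, frames=[4,3,-] (faults so far: 2)
  step 5: ref 4 -> HIT, frames=[4,3,-] (faults so far: 2)
  step 6: ref 4 -> HIT, frames=[4,3,-] (faults so far: 2)
  step 7: ref 6 -> FAULT, frames=[4,3,6] (faults so far: 3)
  step 8: ref 4 -> HIT, frames=[4,3,6] (faults so far: 3)
  step 9: ref 1 -> FAULT, evict 3, frames=[4,1,6] (faults so far: 4)
  step 10: ref 1 -> HIT, frames=[4,1,6] (faults so far: 4)
  step 11: ref 4 -> HIT, frames=[4,1,6] (faults so far: 4)
  step 12: ref 6 -> HIT, frames=[4,1,6] (faults so far: 4)
  step 13: ref 2 -> FAULT, evict 1, frames=[4,2,6] (faults so far: 5)
  LRU total faults: 5
--- Optimal ---
  step 0: ref 4 -> FAULT, frames=[4,-,-] (faults so far: 1)
  step 1: ref 3 -> FAULT, frames=[4,3,-] (faults so far: 2)
  step 2: ref 4 -> HIT, frames=[4,3,-] (faults so far: 2)
  step 3: ref 4 -> HIT, frames=[4,3,-] (faults so far: 2)
  step 4: ref 3 -> HIT, frames=[4,3,-] (faults so far: 2)
  step 5: ref 4 -> HIT, frames=[4,3,-] (faults so far: 2)
  step 6: ref 4 -> HIT, frames=[4,3,-] (faults so far: 2)
  step 7: ref 6 -> FAULT, frames=[4,3,6] (faults so far: 3)
  step 8: ref 4 -> HIT, frames=[4,3,6] (faults so far: 3)
  step 9: ref 1 -> FAULT, evict 3, frames=[4,1,6] (faults so far: 4)
  step 10: ref 1 -> HIT, frames=[4,1,6] (faults so far: 4)
  step 11: ref 4 -> HIT, frames=[4,1,6] (faults so far: 4)
  step 12: ref 6 -> HIT, frames=[4,1,6] (faults so far: 4)
  step 13: ref 2 -> FAULT, evict 1, frames=[4,2,6] (faults so far: 5)
  Optimal total faults: 5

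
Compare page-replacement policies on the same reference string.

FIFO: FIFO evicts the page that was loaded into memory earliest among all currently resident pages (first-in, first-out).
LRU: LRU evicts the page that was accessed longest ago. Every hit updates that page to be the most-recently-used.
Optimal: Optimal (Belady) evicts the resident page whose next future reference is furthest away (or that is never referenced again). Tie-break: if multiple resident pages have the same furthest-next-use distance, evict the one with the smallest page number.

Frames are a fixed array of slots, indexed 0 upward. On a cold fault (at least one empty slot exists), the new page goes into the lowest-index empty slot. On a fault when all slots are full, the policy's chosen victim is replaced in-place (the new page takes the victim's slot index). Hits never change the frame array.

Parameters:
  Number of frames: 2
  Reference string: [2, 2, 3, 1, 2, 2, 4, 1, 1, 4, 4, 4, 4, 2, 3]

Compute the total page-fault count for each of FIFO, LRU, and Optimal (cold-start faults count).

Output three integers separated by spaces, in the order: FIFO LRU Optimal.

Answer: 8 8 6

Derivation:
--- FIFO ---
  step 0: ref 2 -> FAULT, frames=[2,-] (faults so far: 1)
  step 1: ref 2 -> HIT, frames=[2,-] (faults so far: 1)
  step 2: ref 3 -> FAULT, frames=[2,3] (faults so far: 2)
  step 3: ref 1 -> FAULT, evict 2, frames=[1,3] (faults so far: 3)
  step 4: ref 2 -> FAULT, evict 3, frames=[1,2] (faults so far: 4)
  step 5: ref 2 -> HIT, frames=[1,2] (faults so far: 4)
  step 6: ref 4 -> FAULT, evict 1, frames=[4,2] (faults so far: 5)
  step 7: ref 1 -> FAULT, evict 2, frames=[4,1] (faults so far: 6)
  step 8: ref 1 -> HIT, frames=[4,1] (faults so far: 6)
  step 9: ref 4 -> HIT, frames=[4,1] (faults so far: 6)
  step 10: ref 4 -> HIT, frames=[4,1] (faults so far: 6)
  step 11: ref 4 -> HIT, frames=[4,1] (faults so far: 6)
  step 12: ref 4 -> HIT, frames=[4,1] (faults so far: 6)
  step 13: ref 2 -> FAULT, evict 4, frames=[2,1] (faults so far: 7)
  step 14: ref 3 -> FAULT, evict 1, frames=[2,3] (faults so far: 8)
  FIFO total faults: 8
--- LRU ---
  step 0: ref 2 -> FAULT, frames=[2,-] (faults so far: 1)
  step 1: ref 2 -> HIT, frames=[2,-] (faults so far: 1)
  step 2: ref 3 -> FAULT, frames=[2,3] (faults so far: 2)
  step 3: ref 1 -> FAULT, evict 2, frames=[1,3] (faults so far: 3)
  step 4: ref 2 -> FAULT, evict 3, frames=[1,2] (faults so far: 4)
  step 5: ref 2 -> HIT, frames=[1,2] (faults so far: 4)
  step 6: ref 4 -> FAULT, evict 1, frames=[4,2] (faults so far: 5)
  step 7: ref 1 -> FAULT, evict 2, frames=[4,1] (faults so far: 6)
  step 8: ref 1 -> HIT, frames=[4,1] (faults so far: 6)
  step 9: ref 4 -> HIT, frames=[4,1] (faults so far: 6)
  step 10: ref 4 -> HIT, frames=[4,1] (faults so far: 6)
  step 11: ref 4 -> HIT, frames=[4,1] (faults so far: 6)
  step 12: ref 4 -> HIT, frames=[4,1] (faults so far: 6)
  step 13: ref 2 -> FAULT, evict 1, frames=[4,2] (faults so far: 7)
  step 14: ref 3 -> FAULT, evict 4, frames=[3,2] (faults so far: 8)
  LRU total faults: 8
--- Optimal ---
  step 0: ref 2 -> FAULT, frames=[2,-] (faults so far: 1)
  step 1: ref 2 -> HIT, frames=[2,-] (faults so far: 1)
  step 2: ref 3 -> FAULT, frames=[2,3] (faults so far: 2)
  step 3: ref 1 -> FAULT, evict 3, frames=[2,1] (faults so far: 3)
  step 4: ref 2 -> HIT, frames=[2,1] (faults so far: 3)
  step 5: ref 2 -> HIT, frames=[2,1] (faults so far: 3)
  step 6: ref 4 -> FAULT, evict 2, frames=[4,1] (faults so far: 4)
  step 7: ref 1 -> HIT, frames=[4,1] (faults so far: 4)
  step 8: ref 1 -> HIT, frames=[4,1] (faults so far: 4)
  step 9: ref 4 -> HIT, frames=[4,1] (faults so far: 4)
  step 10: ref 4 -> HIT, frames=[4,1] (faults so far: 4)
  step 11: ref 4 -> HIT, frames=[4,1] (faults so far: 4)
  step 12: ref 4 -> HIT, frames=[4,1] (faults so far: 4)
  step 13: ref 2 -> FAULT, evict 1, frames=[4,2] (faults so far: 5)
  step 14: ref 3 -> FAULT, evict 2, frames=[4,3] (faults so far: 6)
  Optimal total faults: 6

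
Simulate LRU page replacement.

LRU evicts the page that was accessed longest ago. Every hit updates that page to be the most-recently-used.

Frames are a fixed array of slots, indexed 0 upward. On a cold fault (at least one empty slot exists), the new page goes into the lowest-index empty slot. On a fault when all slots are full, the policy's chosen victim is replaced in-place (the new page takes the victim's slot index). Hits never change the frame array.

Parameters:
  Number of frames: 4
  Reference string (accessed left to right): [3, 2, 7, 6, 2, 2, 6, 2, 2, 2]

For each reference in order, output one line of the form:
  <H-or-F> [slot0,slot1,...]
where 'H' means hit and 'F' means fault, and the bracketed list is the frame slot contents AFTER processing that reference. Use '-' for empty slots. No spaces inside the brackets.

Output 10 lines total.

F [3,-,-,-]
F [3,2,-,-]
F [3,2,7,-]
F [3,2,7,6]
H [3,2,7,6]
H [3,2,7,6]
H [3,2,7,6]
H [3,2,7,6]
H [3,2,7,6]
H [3,2,7,6]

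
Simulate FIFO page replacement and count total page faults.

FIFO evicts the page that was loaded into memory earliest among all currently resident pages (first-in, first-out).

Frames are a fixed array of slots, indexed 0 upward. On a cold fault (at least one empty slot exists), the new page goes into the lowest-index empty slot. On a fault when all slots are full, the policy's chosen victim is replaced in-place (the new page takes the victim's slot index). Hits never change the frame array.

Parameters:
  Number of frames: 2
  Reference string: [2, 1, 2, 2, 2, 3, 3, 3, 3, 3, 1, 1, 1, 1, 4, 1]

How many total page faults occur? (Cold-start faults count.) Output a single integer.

Step 0: ref 2 → FAULT, frames=[2,-]
Step 1: ref 1 → FAULT, frames=[2,1]
Step 2: ref 2 → HIT, frames=[2,1]
Step 3: ref 2 → HIT, frames=[2,1]
Step 4: ref 2 → HIT, frames=[2,1]
Step 5: ref 3 → FAULT (evict 2), frames=[3,1]
Step 6: ref 3 → HIT, frames=[3,1]
Step 7: ref 3 → HIT, frames=[3,1]
Step 8: ref 3 → HIT, frames=[3,1]
Step 9: ref 3 → HIT, frames=[3,1]
Step 10: ref 1 → HIT, frames=[3,1]
Step 11: ref 1 → HIT, frames=[3,1]
Step 12: ref 1 → HIT, frames=[3,1]
Step 13: ref 1 → HIT, frames=[3,1]
Step 14: ref 4 → FAULT (evict 1), frames=[3,4]
Step 15: ref 1 → FAULT (evict 3), frames=[1,4]
Total faults: 5

Answer: 5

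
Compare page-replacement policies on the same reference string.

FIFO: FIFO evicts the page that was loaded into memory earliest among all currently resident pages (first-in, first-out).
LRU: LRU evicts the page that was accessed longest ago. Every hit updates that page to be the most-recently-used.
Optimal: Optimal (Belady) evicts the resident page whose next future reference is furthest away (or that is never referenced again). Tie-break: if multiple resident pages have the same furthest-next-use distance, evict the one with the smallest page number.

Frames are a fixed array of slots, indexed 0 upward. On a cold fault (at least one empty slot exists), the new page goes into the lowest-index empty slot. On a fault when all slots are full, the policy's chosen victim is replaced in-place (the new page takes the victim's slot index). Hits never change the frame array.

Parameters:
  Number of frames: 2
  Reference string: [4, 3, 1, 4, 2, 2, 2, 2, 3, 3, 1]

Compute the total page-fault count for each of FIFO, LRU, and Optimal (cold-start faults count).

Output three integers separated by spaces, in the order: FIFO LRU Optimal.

Answer: 7 7 5

Derivation:
--- FIFO ---
  step 0: ref 4 -> FAULT, frames=[4,-] (faults so far: 1)
  step 1: ref 3 -> FAULT, frames=[4,3] (faults so far: 2)
  step 2: ref 1 -> FAULT, evict 4, frames=[1,3] (faults so far: 3)
  step 3: ref 4 -> FAULT, evict 3, frames=[1,4] (faults so far: 4)
  step 4: ref 2 -> FAULT, evict 1, frames=[2,4] (faults so far: 5)
  step 5: ref 2 -> HIT, frames=[2,4] (faults so far: 5)
  step 6: ref 2 -> HIT, frames=[2,4] (faults so far: 5)
  step 7: ref 2 -> HIT, frames=[2,4] (faults so far: 5)
  step 8: ref 3 -> FAULT, evict 4, frames=[2,3] (faults so far: 6)
  step 9: ref 3 -> HIT, frames=[2,3] (faults so far: 6)
  step 10: ref 1 -> FAULT, evict 2, frames=[1,3] (faults so far: 7)
  FIFO total faults: 7
--- LRU ---
  step 0: ref 4 -> FAULT, frames=[4,-] (faults so far: 1)
  step 1: ref 3 -> FAULT, frames=[4,3] (faults so far: 2)
  step 2: ref 1 -> FAULT, evict 4, frames=[1,3] (faults so far: 3)
  step 3: ref 4 -> FAULT, evict 3, frames=[1,4] (faults so far: 4)
  step 4: ref 2 -> FAULT, evict 1, frames=[2,4] (faults so far: 5)
  step 5: ref 2 -> HIT, frames=[2,4] (faults so far: 5)
  step 6: ref 2 -> HIT, frames=[2,4] (faults so far: 5)
  step 7: ref 2 -> HIT, frames=[2,4] (faults so far: 5)
  step 8: ref 3 -> FAULT, evict 4, frames=[2,3] (faults so far: 6)
  step 9: ref 3 -> HIT, frames=[2,3] (faults so far: 6)
  step 10: ref 1 -> FAULT, evict 2, frames=[1,3] (faults so far: 7)
  LRU total faults: 7
--- Optimal ---
  step 0: ref 4 -> FAULT, frames=[4,-] (faults so far: 1)
  step 1: ref 3 -> FAULT, frames=[4,3] (faults so far: 2)
  step 2: ref 1 -> FAULT, evict 3, frames=[4,1] (faults so far: 3)
  step 3: ref 4 -> HIT, frames=[4,1] (faults so far: 3)
  step 4: ref 2 -> FAULT, evict 4, frames=[2,1] (faults so far: 4)
  step 5: ref 2 -> HIT, frames=[2,1] (faults so far: 4)
  step 6: ref 2 -> HIT, frames=[2,1] (faults so far: 4)
  step 7: ref 2 -> HIT, frames=[2,1] (faults so far: 4)
  step 8: ref 3 -> FAULT, evict 2, frames=[3,1] (faults so far: 5)
  step 9: ref 3 -> HIT, frames=[3,1] (faults so far: 5)
  step 10: ref 1 -> HIT, frames=[3,1] (faults so far: 5)
  Optimal total faults: 5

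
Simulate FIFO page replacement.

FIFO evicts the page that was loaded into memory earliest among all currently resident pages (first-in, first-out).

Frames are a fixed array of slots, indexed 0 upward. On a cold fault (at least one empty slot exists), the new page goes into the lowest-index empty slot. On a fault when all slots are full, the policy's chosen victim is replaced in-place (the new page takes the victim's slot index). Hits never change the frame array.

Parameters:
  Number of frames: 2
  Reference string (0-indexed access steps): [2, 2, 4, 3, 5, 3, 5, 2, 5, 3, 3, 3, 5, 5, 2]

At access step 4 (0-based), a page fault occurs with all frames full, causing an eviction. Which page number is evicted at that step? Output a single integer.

Step 0: ref 2 -> FAULT, frames=[2,-]
Step 1: ref 2 -> HIT, frames=[2,-]
Step 2: ref 4 -> FAULT, frames=[2,4]
Step 3: ref 3 -> FAULT, evict 2, frames=[3,4]
Step 4: ref 5 -> FAULT, evict 4, frames=[3,5]
At step 4: evicted page 4

Answer: 4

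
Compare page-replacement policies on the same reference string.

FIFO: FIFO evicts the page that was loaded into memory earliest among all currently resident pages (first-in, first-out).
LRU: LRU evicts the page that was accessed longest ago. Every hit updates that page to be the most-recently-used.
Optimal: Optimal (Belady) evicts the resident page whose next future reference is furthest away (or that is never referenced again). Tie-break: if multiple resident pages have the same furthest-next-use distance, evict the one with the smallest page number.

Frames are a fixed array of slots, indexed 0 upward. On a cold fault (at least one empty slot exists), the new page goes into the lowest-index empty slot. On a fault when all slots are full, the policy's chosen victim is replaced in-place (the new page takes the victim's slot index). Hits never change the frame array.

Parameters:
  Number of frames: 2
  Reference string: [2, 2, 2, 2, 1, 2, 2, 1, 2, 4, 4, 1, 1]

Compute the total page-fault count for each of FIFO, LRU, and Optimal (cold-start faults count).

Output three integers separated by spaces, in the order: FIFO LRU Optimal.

Answer: 3 4 3

Derivation:
--- FIFO ---
  step 0: ref 2 -> FAULT, frames=[2,-] (faults so far: 1)
  step 1: ref 2 -> HIT, frames=[2,-] (faults so far: 1)
  step 2: ref 2 -> HIT, frames=[2,-] (faults so far: 1)
  step 3: ref 2 -> HIT, frames=[2,-] (faults so far: 1)
  step 4: ref 1 -> FAULT, frames=[2,1] (faults so far: 2)
  step 5: ref 2 -> HIT, frames=[2,1] (faults so far: 2)
  step 6: ref 2 -> HIT, frames=[2,1] (faults so far: 2)
  step 7: ref 1 -> HIT, frames=[2,1] (faults so far: 2)
  step 8: ref 2 -> HIT, frames=[2,1] (faults so far: 2)
  step 9: ref 4 -> FAULT, evict 2, frames=[4,1] (faults so far: 3)
  step 10: ref 4 -> HIT, frames=[4,1] (faults so far: 3)
  step 11: ref 1 -> HIT, frames=[4,1] (faults so far: 3)
  step 12: ref 1 -> HIT, frames=[4,1] (faults so far: 3)
  FIFO total faults: 3
--- LRU ---
  step 0: ref 2 -> FAULT, frames=[2,-] (faults so far: 1)
  step 1: ref 2 -> HIT, frames=[2,-] (faults so far: 1)
  step 2: ref 2 -> HIT, frames=[2,-] (faults so far: 1)
  step 3: ref 2 -> HIT, frames=[2,-] (faults so far: 1)
  step 4: ref 1 -> FAULT, frames=[2,1] (faults so far: 2)
  step 5: ref 2 -> HIT, frames=[2,1] (faults so far: 2)
  step 6: ref 2 -> HIT, frames=[2,1] (faults so far: 2)
  step 7: ref 1 -> HIT, frames=[2,1] (faults so far: 2)
  step 8: ref 2 -> HIT, frames=[2,1] (faults so far: 2)
  step 9: ref 4 -> FAULT, evict 1, frames=[2,4] (faults so far: 3)
  step 10: ref 4 -> HIT, frames=[2,4] (faults so far: 3)
  step 11: ref 1 -> FAULT, evict 2, frames=[1,4] (faults so far: 4)
  step 12: ref 1 -> HIT, frames=[1,4] (faults so far: 4)
  LRU total faults: 4
--- Optimal ---
  step 0: ref 2 -> FAULT, frames=[2,-] (faults so far: 1)
  step 1: ref 2 -> HIT, frames=[2,-] (faults so far: 1)
  step 2: ref 2 -> HIT, frames=[2,-] (faults so far: 1)
  step 3: ref 2 -> HIT, frames=[2,-] (faults so far: 1)
  step 4: ref 1 -> FAULT, frames=[2,1] (faults so far: 2)
  step 5: ref 2 -> HIT, frames=[2,1] (faults so far: 2)
  step 6: ref 2 -> HIT, frames=[2,1] (faults so far: 2)
  step 7: ref 1 -> HIT, frames=[2,1] (faults so far: 2)
  step 8: ref 2 -> HIT, frames=[2,1] (faults so far: 2)
  step 9: ref 4 -> FAULT, evict 2, frames=[4,1] (faults so far: 3)
  step 10: ref 4 -> HIT, frames=[4,1] (faults so far: 3)
  step 11: ref 1 -> HIT, frames=[4,1] (faults so far: 3)
  step 12: ref 1 -> HIT, frames=[4,1] (faults so far: 3)
  Optimal total faults: 3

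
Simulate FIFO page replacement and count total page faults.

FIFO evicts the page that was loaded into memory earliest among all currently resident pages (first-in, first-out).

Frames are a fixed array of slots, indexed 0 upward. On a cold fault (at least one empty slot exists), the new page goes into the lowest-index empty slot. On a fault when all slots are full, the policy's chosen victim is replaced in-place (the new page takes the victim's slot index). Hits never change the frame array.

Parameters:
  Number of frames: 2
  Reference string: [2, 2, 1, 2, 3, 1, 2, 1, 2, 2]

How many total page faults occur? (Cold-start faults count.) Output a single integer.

Step 0: ref 2 → FAULT, frames=[2,-]
Step 1: ref 2 → HIT, frames=[2,-]
Step 2: ref 1 → FAULT, frames=[2,1]
Step 3: ref 2 → HIT, frames=[2,1]
Step 4: ref 3 → FAULT (evict 2), frames=[3,1]
Step 5: ref 1 → HIT, frames=[3,1]
Step 6: ref 2 → FAULT (evict 1), frames=[3,2]
Step 7: ref 1 → FAULT (evict 3), frames=[1,2]
Step 8: ref 2 → HIT, frames=[1,2]
Step 9: ref 2 → HIT, frames=[1,2]
Total faults: 5

Answer: 5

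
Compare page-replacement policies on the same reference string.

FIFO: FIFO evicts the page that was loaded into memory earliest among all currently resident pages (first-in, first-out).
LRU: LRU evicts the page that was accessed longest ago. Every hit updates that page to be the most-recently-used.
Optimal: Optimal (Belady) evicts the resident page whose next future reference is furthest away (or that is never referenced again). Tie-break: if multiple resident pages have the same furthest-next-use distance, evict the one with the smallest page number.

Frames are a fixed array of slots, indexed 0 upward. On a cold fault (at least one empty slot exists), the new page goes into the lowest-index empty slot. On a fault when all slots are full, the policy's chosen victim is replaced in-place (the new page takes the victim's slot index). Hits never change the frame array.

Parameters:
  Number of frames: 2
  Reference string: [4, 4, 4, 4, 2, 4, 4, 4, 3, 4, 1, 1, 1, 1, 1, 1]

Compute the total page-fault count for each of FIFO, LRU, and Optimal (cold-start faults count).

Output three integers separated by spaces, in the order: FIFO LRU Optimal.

--- FIFO ---
  step 0: ref 4 -> FAULT, frames=[4,-] (faults so far: 1)
  step 1: ref 4 -> HIT, frames=[4,-] (faults so far: 1)
  step 2: ref 4 -> HIT, frames=[4,-] (faults so far: 1)
  step 3: ref 4 -> HIT, frames=[4,-] (faults so far: 1)
  step 4: ref 2 -> FAULT, frames=[4,2] (faults so far: 2)
  step 5: ref 4 -> HIT, frames=[4,2] (faults so far: 2)
  step 6: ref 4 -> HIT, frames=[4,2] (faults so far: 2)
  step 7: ref 4 -> HIT, frames=[4,2] (faults so far: 2)
  step 8: ref 3 -> FAULT, evict 4, frames=[3,2] (faults so far: 3)
  step 9: ref 4 -> FAULT, evict 2, frames=[3,4] (faults so far: 4)
  step 10: ref 1 -> FAULT, evict 3, frames=[1,4] (faults so far: 5)
  step 11: ref 1 -> HIT, frames=[1,4] (faults so far: 5)
  step 12: ref 1 -> HIT, frames=[1,4] (faults so far: 5)
  step 13: ref 1 -> HIT, frames=[1,4] (faults so far: 5)
  step 14: ref 1 -> HIT, frames=[1,4] (faults so far: 5)
  step 15: ref 1 -> HIT, frames=[1,4] (faults so far: 5)
  FIFO total faults: 5
--- LRU ---
  step 0: ref 4 -> FAULT, frames=[4,-] (faults so far: 1)
  step 1: ref 4 -> HIT, frames=[4,-] (faults so far: 1)
  step 2: ref 4 -> HIT, frames=[4,-] (faults so far: 1)
  step 3: ref 4 -> HIT, frames=[4,-] (faults so far: 1)
  step 4: ref 2 -> FAULT, frames=[4,2] (faults so far: 2)
  step 5: ref 4 -> HIT, frames=[4,2] (faults so far: 2)
  step 6: ref 4 -> HIT, frames=[4,2] (faults so far: 2)
  step 7: ref 4 -> HIT, frames=[4,2] (faults so far: 2)
  step 8: ref 3 -> FAULT, evict 2, frames=[4,3] (faults so far: 3)
  step 9: ref 4 -> HIT, frames=[4,3] (faults so far: 3)
  step 10: ref 1 -> FAULT, evict 3, frames=[4,1] (faults so far: 4)
  step 11: ref 1 -> HIT, frames=[4,1] (faults so far: 4)
  step 12: ref 1 -> HIT, frames=[4,1] (faults so far: 4)
  step 13: ref 1 -> HIT, frames=[4,1] (faults so far: 4)
  step 14: ref 1 -> HIT, frames=[4,1] (faults so far: 4)
  step 15: ref 1 -> HIT, frames=[4,1] (faults so far: 4)
  LRU total faults: 4
--- Optimal ---
  step 0: ref 4 -> FAULT, frames=[4,-] (faults so far: 1)
  step 1: ref 4 -> HIT, frames=[4,-] (faults so far: 1)
  step 2: ref 4 -> HIT, frames=[4,-] (faults so far: 1)
  step 3: ref 4 -> HIT, frames=[4,-] (faults so far: 1)
  step 4: ref 2 -> FAULT, frames=[4,2] (faults so far: 2)
  step 5: ref 4 -> HIT, frames=[4,2] (faults so far: 2)
  step 6: ref 4 -> HIT, frames=[4,2] (faults so far: 2)
  step 7: ref 4 -> HIT, frames=[4,2] (faults so far: 2)
  step 8: ref 3 -> FAULT, evict 2, frames=[4,3] (faults so far: 3)
  step 9: ref 4 -> HIT, frames=[4,3] (faults so far: 3)
  step 10: ref 1 -> FAULT, evict 3, frames=[4,1] (faults so far: 4)
  step 11: ref 1 -> HIT, frames=[4,1] (faults so far: 4)
  step 12: ref 1 -> HIT, frames=[4,1] (faults so far: 4)
  step 13: ref 1 -> HIT, frames=[4,1] (faults so far: 4)
  step 14: ref 1 -> HIT, frames=[4,1] (faults so far: 4)
  step 15: ref 1 -> HIT, frames=[4,1] (faults so far: 4)
  Optimal total faults: 4

Answer: 5 4 4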